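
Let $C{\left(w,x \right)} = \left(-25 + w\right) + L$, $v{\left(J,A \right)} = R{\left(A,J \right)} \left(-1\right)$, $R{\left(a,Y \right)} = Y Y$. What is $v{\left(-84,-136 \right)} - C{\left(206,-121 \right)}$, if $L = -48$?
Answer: $-7189$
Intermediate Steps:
$R{\left(a,Y \right)} = Y^{2}$
$v{\left(J,A \right)} = - J^{2}$ ($v{\left(J,A \right)} = J^{2} \left(-1\right) = - J^{2}$)
$C{\left(w,x \right)} = -73 + w$ ($C{\left(w,x \right)} = \left(-25 + w\right) - 48 = -73 + w$)
$v{\left(-84,-136 \right)} - C{\left(206,-121 \right)} = - \left(-84\right)^{2} - \left(-73 + 206\right) = \left(-1\right) 7056 - 133 = -7056 - 133 = -7189$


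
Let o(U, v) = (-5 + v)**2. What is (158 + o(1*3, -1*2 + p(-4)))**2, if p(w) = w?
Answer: 77841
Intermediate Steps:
(158 + o(1*3, -1*2 + p(-4)))**2 = (158 + (-5 + (-1*2 - 4))**2)**2 = (158 + (-5 + (-2 - 4))**2)**2 = (158 + (-5 - 6)**2)**2 = (158 + (-11)**2)**2 = (158 + 121)**2 = 279**2 = 77841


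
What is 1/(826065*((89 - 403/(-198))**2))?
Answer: 1452/9940334621875 ≈ 1.4607e-10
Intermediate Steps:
1/(826065*((89 - 403/(-198))**2)) = 1/(826065*((89 - 403*(-1/198))**2)) = 1/(826065*((89 + 403/198)**2)) = 1/(826065*((18025/198)**2)) = 1/(826065*(324900625/39204)) = (1/826065)*(39204/324900625) = 1452/9940334621875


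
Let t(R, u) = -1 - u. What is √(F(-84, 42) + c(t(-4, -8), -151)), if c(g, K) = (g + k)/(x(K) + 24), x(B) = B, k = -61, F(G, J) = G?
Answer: I*√1347978/127 ≈ 9.1419*I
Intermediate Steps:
c(g, K) = (-61 + g)/(24 + K) (c(g, K) = (g - 61)/(K + 24) = (-61 + g)/(24 + K))
√(F(-84, 42) + c(t(-4, -8), -151)) = √(-84 + (-61 + (-1 - 1*(-8)))/(24 - 151)) = √(-84 + (-61 + (-1 + 8))/(-127)) = √(-84 - (-61 + 7)/127) = √(-84 - 1/127*(-54)) = √(-84 + 54/127) = √(-10614/127) = I*√1347978/127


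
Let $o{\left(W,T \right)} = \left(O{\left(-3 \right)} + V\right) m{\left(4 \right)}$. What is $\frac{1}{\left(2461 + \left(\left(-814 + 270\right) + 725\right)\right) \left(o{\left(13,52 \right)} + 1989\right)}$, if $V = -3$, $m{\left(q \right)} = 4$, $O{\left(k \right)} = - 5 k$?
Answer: $\frac{1}{5381754} \approx 1.8581 \cdot 10^{-7}$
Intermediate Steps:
$o{\left(W,T \right)} = 48$ ($o{\left(W,T \right)} = \left(\left(-5\right) \left(-3\right) - 3\right) 4 = \left(15 - 3\right) 4 = 12 \cdot 4 = 48$)
$\frac{1}{\left(2461 + \left(\left(-814 + 270\right) + 725\right)\right) \left(o{\left(13,52 \right)} + 1989\right)} = \frac{1}{\left(2461 + \left(\left(-814 + 270\right) + 725\right)\right) \left(48 + 1989\right)} = \frac{1}{\left(2461 + \left(-544 + 725\right)\right) 2037} = \frac{1}{\left(2461 + 181\right) 2037} = \frac{1}{2642 \cdot 2037} = \frac{1}{5381754}$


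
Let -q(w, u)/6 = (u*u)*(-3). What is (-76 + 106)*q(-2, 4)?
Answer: 8640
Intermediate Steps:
q(w, u) = 18*u² (q(w, u) = -6*u*u*(-3) = -6*u²*(-3) = -(-18)*u² = 18*u²)
(-76 + 106)*q(-2, 4) = (-76 + 106)*(18*4²) = 30*(18*16) = 30*288 = 8640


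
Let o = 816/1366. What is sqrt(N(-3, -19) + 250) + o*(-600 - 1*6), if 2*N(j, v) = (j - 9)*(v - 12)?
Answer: -247248/683 + 2*sqrt(109) ≈ -341.12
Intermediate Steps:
o = 408/683 (o = 816*(1/1366) = 408/683 ≈ 0.59736)
N(j, v) = (-12 + v)*(-9 + j)/2 (N(j, v) = ((j - 9)*(v - 12))/2 = ((-9 + j)*(-12 + v))/2 = ((-12 + v)*(-9 + j))/2 = (-12 + v)*(-9 + j)/2)
sqrt(N(-3, -19) + 250) + o*(-600 - 1*6) = sqrt((54 - 6*(-3) - 9/2*(-19) + (1/2)*(-3)*(-19)) + 250) + 408*(-600 - 1*6)/683 = sqrt((54 + 18 + 171/2 + 57/2) + 250) + 408*(-600 - 6)/683 = sqrt(186 + 250) + (408/683)*(-606) = sqrt(436) - 247248/683 = 2*sqrt(109) - 247248/683 = -247248/683 + 2*sqrt(109)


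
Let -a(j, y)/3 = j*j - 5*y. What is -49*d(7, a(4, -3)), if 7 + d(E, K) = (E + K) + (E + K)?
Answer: 8771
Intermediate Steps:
a(j, y) = -3*j² + 15*y (a(j, y) = -3*(j*j - 5*y) = -3*(j² - 5*y) = -3*j² + 15*y)
d(E, K) = -7 + 2*E + 2*K (d(E, K) = -7 + ((E + K) + (E + K)) = -7 + (2*E + 2*K) = -7 + 2*E + 2*K)
-49*d(7, a(4, -3)) = -49*(-7 + 2*7 + 2*(-3*4² + 15*(-3))) = -49*(-7 + 14 + 2*(-3*16 - 45)) = -49*(-7 + 14 + 2*(-48 - 45)) = -49*(-7 + 14 + 2*(-93)) = -49*(-7 + 14 - 186) = -49*(-179) = 8771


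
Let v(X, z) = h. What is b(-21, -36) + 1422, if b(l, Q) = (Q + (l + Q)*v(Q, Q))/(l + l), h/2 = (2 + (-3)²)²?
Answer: 12259/7 ≈ 1751.3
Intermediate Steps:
h = 242 (h = 2*(2 + (-3)²)² = 2*(2 + 9)² = 2*11² = 2*121 = 242)
v(X, z) = 242
b(l, Q) = (242*l + 243*Q)/(2*l) (b(l, Q) = (Q + (l + Q)*242)/(l + l) = (Q + (Q + l)*242)/((2*l)) = (Q + (242*Q + 242*l))*(1/(2*l)) = (242*l + 243*Q)*(1/(2*l)) = (242*l + 243*Q)/(2*l))
b(-21, -36) + 1422 = (121 + (243/2)*(-36)/(-21)) + 1422 = (121 + (243/2)*(-36)*(-1/21)) + 1422 = (121 + 1458/7) + 1422 = 2305/7 + 1422 = 12259/7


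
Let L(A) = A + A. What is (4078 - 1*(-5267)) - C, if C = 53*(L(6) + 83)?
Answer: 4310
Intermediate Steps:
L(A) = 2*A
C = 5035 (C = 53*(2*6 + 83) = 53*(12 + 83) = 53*95 = 5035)
(4078 - 1*(-5267)) - C = (4078 - 1*(-5267)) - 1*5035 = (4078 + 5267) - 5035 = 9345 - 5035 = 4310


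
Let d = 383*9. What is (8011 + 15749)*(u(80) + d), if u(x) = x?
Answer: 83801520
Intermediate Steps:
d = 3447
(8011 + 15749)*(u(80) + d) = (8011 + 15749)*(80 + 3447) = 23760*3527 = 83801520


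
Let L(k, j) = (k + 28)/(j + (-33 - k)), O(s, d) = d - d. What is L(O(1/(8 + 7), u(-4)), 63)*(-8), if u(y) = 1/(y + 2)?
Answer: -112/15 ≈ -7.4667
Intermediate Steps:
u(y) = 1/(2 + y)
O(s, d) = 0
L(k, j) = (28 + k)/(-33 + j - k)
L(O(1/(8 + 7), u(-4)), 63)*(-8) = ((28 + 0)/(-33 + 63 - 1*0))*(-8) = (28/(-33 + 63 + 0))*(-8) = (28/30)*(-8) = ((1/30)*28)*(-8) = (14/15)*(-8) = -112/15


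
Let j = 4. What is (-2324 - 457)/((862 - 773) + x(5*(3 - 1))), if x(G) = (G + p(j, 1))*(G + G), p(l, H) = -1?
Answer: -2781/269 ≈ -10.338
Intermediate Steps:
x(G) = 2*G*(-1 + G) (x(G) = (G - 1)*(G + G) = (-1 + G)*(2*G) = 2*G*(-1 + G))
(-2324 - 457)/((862 - 773) + x(5*(3 - 1))) = (-2324 - 457)/((862 - 773) + 2*(5*(3 - 1))*(-1 + 5*(3 - 1))) = -2781/(89 + 2*(5*2)*(-1 + 5*2)) = -2781/(89 + 2*10*(-1 + 10)) = -2781/(89 + 2*10*9) = -2781/(89 + 180) = -2781/269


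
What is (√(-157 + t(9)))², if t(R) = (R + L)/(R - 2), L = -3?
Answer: -1093/7 ≈ -156.14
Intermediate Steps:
t(R) = (-3 + R)/(-2 + R) (t(R) = (R - 3)/(R - 2) = (-3 + R)/(-2 + R))
(√(-157 + t(9)))² = (√(-157 + (-3 + 9)/(-2 + 9)))² = (√(-157 + 6/7))² = (√(-1093/7))² = (I*√7651/7)² = -1093/7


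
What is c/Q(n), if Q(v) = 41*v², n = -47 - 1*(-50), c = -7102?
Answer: -7102/369 ≈ -19.247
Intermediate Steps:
n = 3 (n = -47 + 50 = 3)
c/Q(n) = -7102/(41*3²) = -7102/(41*9) = -7102/369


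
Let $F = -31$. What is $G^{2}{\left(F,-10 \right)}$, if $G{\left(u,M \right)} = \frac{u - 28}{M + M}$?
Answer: $\frac{3481}{400} \approx 8.7025$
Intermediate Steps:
$G{\left(u,M \right)} = \frac{-28 + u}{2 M}$
$G^{2}{\left(F,-10 \right)} = \left(\frac{-28 - 31}{2 \left(-10\right)}\right)^{2} = \left(\frac{1}{2} \left(- \frac{1}{10}\right) \left(-59\right)\right)^{2} = \left(\frac{59}{20}\right)^{2} = \frac{3481}{400}$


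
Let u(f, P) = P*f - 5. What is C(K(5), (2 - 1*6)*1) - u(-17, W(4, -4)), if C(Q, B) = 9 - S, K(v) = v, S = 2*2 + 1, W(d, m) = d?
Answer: 77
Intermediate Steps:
S = 5 (S = 4 + 1 = 5)
u(f, P) = -5 + P*f
C(Q, B) = 4 (C(Q, B) = 9 - 1*5 = 9 - 5 = 4)
C(K(5), (2 - 1*6)*1) - u(-17, W(4, -4)) = 4 - (-5 + 4*(-17)) = 4 - (-5 - 68) = 4 - 1*(-73) = 4 + 73 = 77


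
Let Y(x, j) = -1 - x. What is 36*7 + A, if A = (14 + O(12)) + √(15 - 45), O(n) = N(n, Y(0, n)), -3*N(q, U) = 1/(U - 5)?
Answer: 4789/18 + I*√30 ≈ 266.06 + 5.4772*I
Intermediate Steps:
N(q, U) = -1/(3*(-5 + U)) (N(q, U) = -1/(3*(U - 5)) = -1/(3*(-5 + U)))
O(n) = 1/18 (O(n) = -1/(-15 + 3*(-1 - 1*0)) = -1/(-15 + 3*(-1 + 0)) = -1/(-15 + 3*(-1)) = -1/(-15 - 3) = -1/(-18) = -1*(-1/18) = 1/18)
A = 253/18 + I*√30 (A = (14 + 1/18) + √(15 - 45) = 253/18 + √(-30) = 253/18 + I*√30 ≈ 14.056 + 5.4772*I)
36*7 + A = 36*7 + (253/18 + I*√30) = 252 + (253/18 + I*√30) = 4789/18 + I*√30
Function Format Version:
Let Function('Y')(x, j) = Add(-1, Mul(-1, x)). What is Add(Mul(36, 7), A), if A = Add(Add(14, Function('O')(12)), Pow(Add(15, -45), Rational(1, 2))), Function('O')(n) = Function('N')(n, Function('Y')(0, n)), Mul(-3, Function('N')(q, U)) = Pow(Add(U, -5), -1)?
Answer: Add(Rational(4789, 18), Mul(I, Pow(30, Rational(1, 2)))) ≈ Add(266.06, Mul(5.4772, I))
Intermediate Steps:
Function('N')(q, U) = Mul(Rational(-1, 3), Pow(Add(-5, U), -1)) (Function('N')(q, U) = Mul(Rational(-1, 3), Pow(Add(U, -5), -1)) = Mul(Rational(-1, 3), Pow(Add(-5, U), -1)))
Function('O')(n) = Rational(1, 18) (Function('O')(n) = Mul(-1, Pow(Add(-15, Mul(3, Add(-1, Mul(-1, 0)))), -1)) = Mul(-1, Pow(Add(-15, Mul(3, Add(-1, 0))), -1)) = Mul(-1, Pow(Add(-15, Mul(3, -1)), -1)) = Mul(-1, Pow(Add(-15, -3), -1)) = Mul(-1, Pow(-18, -1)) = Mul(-1, Rational(-1, 18)) = Rational(1, 18))
A = Add(Rational(253, 18), Mul(I, Pow(30, Rational(1, 2)))) (A = Add(Add(14, Rational(1, 18)), Pow(Add(15, -45), Rational(1, 2))) = Add(Rational(253, 18), Pow(-30, Rational(1, 2))) = Add(Rational(253, 18), Mul(I, Pow(30, Rational(1, 2)))) ≈ Add(14.056, Mul(5.4772, I)))
Add(Mul(36, 7), A) = Add(Mul(36, 7), Add(Rational(253, 18), Mul(I, Pow(30, Rational(1, 2))))) = Add(252, Add(Rational(253, 18), Mul(I, Pow(30, Rational(1, 2))))) = Add(Rational(4789, 18), Mul(I, Pow(30, Rational(1, 2))))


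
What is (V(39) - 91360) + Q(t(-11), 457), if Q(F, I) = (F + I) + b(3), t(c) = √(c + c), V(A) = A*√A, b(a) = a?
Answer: -90900 + 39*√39 + I*√22 ≈ -90657.0 + 4.6904*I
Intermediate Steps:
V(A) = A^(3/2)
t(c) = √2*√c (t(c) = √(2*c) = √2*√c)
Q(F, I) = 3 + F + I (Q(F, I) = (F + I) + 3 = 3 + F + I)
(V(39) - 91360) + Q(t(-11), 457) = (39^(3/2) - 91360) + (3 + √2*√(-11) + 457) = (39*√39 - 91360) + (3 + √2*(I*√11) + 457) = (-91360 + 39*√39) + (3 + I*√22 + 457) = (-91360 + 39*√39) + (460 + I*√22) = -90900 + 39*√39 + I*√22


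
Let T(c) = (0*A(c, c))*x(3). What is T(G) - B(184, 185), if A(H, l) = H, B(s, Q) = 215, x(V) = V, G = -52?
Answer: -215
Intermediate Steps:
T(c) = 0 (T(c) = (0*c)*3 = 0*3 = 0)
T(G) - B(184, 185) = 0 - 1*215 = 0 - 215 = -215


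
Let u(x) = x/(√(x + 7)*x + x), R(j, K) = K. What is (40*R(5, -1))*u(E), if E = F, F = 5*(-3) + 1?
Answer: 40*I/(√7 - I) ≈ -5.0 + 13.229*I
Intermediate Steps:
F = -14 (F = -15 + 1 = -14)
E = -14
u(x) = x/(x + x*√(7 + x)) (u(x) = x/(√(7 + x)*x + x) = x/(x*√(7 + x) + x) = x/(x + x*√(7 + x)))
(40*R(5, -1))*u(E) = (40*(-1))/(1 + √(7 - 14)) = -40/(1 + √(-7)) = -40/(1 + I*√7)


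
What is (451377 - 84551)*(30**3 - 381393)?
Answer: -130000566618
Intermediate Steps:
(451377 - 84551)*(30**3 - 381393) = 366826*(27000 - 381393) = 366826*(-354393) = -130000566618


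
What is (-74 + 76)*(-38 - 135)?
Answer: -346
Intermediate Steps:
(-74 + 76)*(-38 - 135) = 2*(-173) = -346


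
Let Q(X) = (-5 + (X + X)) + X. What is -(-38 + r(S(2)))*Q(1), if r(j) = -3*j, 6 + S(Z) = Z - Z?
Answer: -40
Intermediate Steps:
S(Z) = -6 (S(Z) = -6 + (Z - Z) = -6 + 0 = -6)
Q(X) = -5 + 3*X (Q(X) = (-5 + 2*X) + X = -5 + 3*X)
-(-38 + r(S(2)))*Q(1) = -(-38 - 3*(-6))*(-5 + 3*1) = -(-38 + 18)*(-5 + 3) = -(-20)*(-2) = -1*40 = -40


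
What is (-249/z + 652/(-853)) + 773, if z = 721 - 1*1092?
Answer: 244596404/316463 ≈ 772.91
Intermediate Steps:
z = -371 (z = 721 - 1092 = -371)
(-249/z + 652/(-853)) + 773 = (-249/(-371) + 652/(-853)) + 773 = (-249*(-1/371) + 652*(-1/853)) + 773 = (249/371 - 652/853) + 773 = -29495/316463 + 773 = 244596404/316463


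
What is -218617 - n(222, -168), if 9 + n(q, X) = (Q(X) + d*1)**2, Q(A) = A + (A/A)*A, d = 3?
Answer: -329497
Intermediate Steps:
Q(A) = 2*A (Q(A) = A + 1*A = A + A = 2*A)
n(q, X) = -9 + (3 + 2*X)**2 (n(q, X) = -9 + (2*X + 3*1)**2 = -9 + (2*X + 3)**2 = -9 + (3 + 2*X)**2)
-218617 - n(222, -168) = -218617 - 4*(-168)*(3 - 168) = -218617 - 4*(-168)*(-165) = -218617 - 1*110880 = -218617 - 110880 = -329497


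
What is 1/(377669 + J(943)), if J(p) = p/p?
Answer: 1/377670 ≈ 2.6478e-6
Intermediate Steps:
J(p) = 1
1/(377669 + J(943)) = 1/(377669 + 1) = 1/377670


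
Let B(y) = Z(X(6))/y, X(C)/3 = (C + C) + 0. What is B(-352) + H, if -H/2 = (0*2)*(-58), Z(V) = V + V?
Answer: -9/44 ≈ -0.20455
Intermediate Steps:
X(C) = 6*C (X(C) = 3*((C + C) + 0) = 3*(2*C + 0) = 3*(2*C) = 6*C)
Z(V) = 2*V
H = 0 (H = -2*0*2*(-58) = -0*(-58) = -2*0 = 0)
B(y) = 72/y (B(y) = (2*(6*6))/y = (2*36)/y = 72/y)
B(-352) + H = 72/(-352) + 0 = 72*(-1/352) + 0 = -9/44 + 0 = -9/44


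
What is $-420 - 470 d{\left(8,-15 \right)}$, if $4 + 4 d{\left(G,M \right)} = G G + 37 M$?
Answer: $\frac{115485}{2} \approx 57743.0$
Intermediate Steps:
$d{\left(G,M \right)} = -1 + \frac{G^{2}}{4} + \frac{37 M}{4}$ ($d{\left(G,M \right)} = -1 + \frac{G G + 37 M}{4} = -1 + \frac{G^{2} + 37 M}{4} = -1 + \left(\frac{G^{2}}{4} + \frac{37 M}{4}\right) = -1 + \frac{G^{2}}{4} + \frac{37 M}{4}$)
$-420 - 470 d{\left(8,-15 \right)} = -420 - 470 \left(-1 + \frac{8^{2}}{4} + \frac{37}{4} \left(-15\right)\right) = -420 - 470 \left(-1 + \frac{1}{4} \cdot 64 - \frac{555}{4}\right) = -420 - 470 \left(-1 + 16 - \frac{555}{4}\right) = -420 - - \frac{116325}{2} = -420 + \frac{116325}{2} = \frac{115485}{2}$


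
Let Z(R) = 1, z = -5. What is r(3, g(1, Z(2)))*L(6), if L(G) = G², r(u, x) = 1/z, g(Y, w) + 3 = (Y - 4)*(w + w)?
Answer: -36/5 ≈ -7.2000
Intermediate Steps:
g(Y, w) = -3 + 2*w*(-4 + Y) (g(Y, w) = -3 + (Y - 4)*(w + w) = -3 + (-4 + Y)*(2*w) = -3 + 2*w*(-4 + Y))
r(u, x) = -⅕ (r(u, x) = 1/(-5) = -⅕)
r(3, g(1, Z(2)))*L(6) = -⅕*6² = -⅕*36 = -36/5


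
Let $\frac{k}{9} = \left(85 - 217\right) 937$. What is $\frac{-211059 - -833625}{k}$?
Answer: $- \frac{11529}{20614} \approx -0.55928$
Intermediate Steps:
$k = -1113156$ ($k = 9 \left(85 - 217\right) 937 = 9 \left(\left(-132\right) 937\right) = 9 \left(-123684\right) = -1113156$)
$\frac{-211059 - -833625}{k} = \frac{-211059 - -833625}{-1113156} = \left(-211059 + \left(-41184 + 874809\right)\right) \left(- \frac{1}{1113156}\right) = \left(-211059 + 833625\right) \left(- \frac{1}{1113156}\right) = 622566 \left(- \frac{1}{1113156}\right) = - \frac{11529}{20614}$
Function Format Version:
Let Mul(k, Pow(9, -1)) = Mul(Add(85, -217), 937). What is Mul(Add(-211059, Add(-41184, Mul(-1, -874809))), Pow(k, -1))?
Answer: Rational(-11529, 20614) ≈ -0.55928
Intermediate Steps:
k = -1113156 (k = Mul(9, Mul(Add(85, -217), 937)) = Mul(9, Mul(-132, 937)) = Mul(9, -123684) = -1113156)
Mul(Add(-211059, Add(-41184, Mul(-1, -874809))), Pow(k, -1)) = Mul(Add(-211059, Add(-41184, Mul(-1, -874809))), Pow(-1113156, -1)) = Mul(Add(-211059, Add(-41184, 874809)), Rational(-1, 1113156)) = Mul(Add(-211059, 833625), Rational(-1, 1113156)) = Mul(622566, Rational(-1, 1113156)) = Rational(-11529, 20614)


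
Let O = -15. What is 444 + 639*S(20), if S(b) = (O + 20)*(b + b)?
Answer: 128244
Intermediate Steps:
S(b) = 10*b (S(b) = (-15 + 20)*(b + b) = 5*(2*b) = 10*b)
444 + 639*S(20) = 444 + 639*(10*20) = 444 + 639*200 = 444 + 127800 = 128244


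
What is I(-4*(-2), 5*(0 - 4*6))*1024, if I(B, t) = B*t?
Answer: -983040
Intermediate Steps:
I(-4*(-2), 5*(0 - 4*6))*1024 = ((-4*(-2))*(5*(0 - 4*6)))*1024 = (8*(5*(0 - 24)))*1024 = (8*(5*(-24)))*1024 = (8*(-120))*1024 = -960*1024 = -983040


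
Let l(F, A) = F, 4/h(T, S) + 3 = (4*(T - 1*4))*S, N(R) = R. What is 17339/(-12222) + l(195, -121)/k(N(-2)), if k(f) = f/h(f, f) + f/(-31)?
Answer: -1888819/186822 ≈ -10.110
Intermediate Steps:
h(T, S) = 4/(-3 + S*(-16 + 4*T)) (h(T, S) = 4/(-3 + (4*(T - 1*4))*S) = 4/(-3 + (4*(T - 4))*S) = 4/(-3 + (4*(-4 + T))*S) = 4/(-3 + (-16 + 4*T)*S) = 4/(-3 + S*(-16 + 4*T)))
k(f) = -f/31 + f*(-¾ + f² - 4*f) (k(f) = f/((4/(-3 - 16*f + 4*f*f))) + f/(-31) = f/((4/(-3 - 16*f + 4*f²))) + f*(-1/31) = f*(-¾ + f² - 4*f) - f/31 = -f/31 + f*(-¾ + f² - 4*f))
17339/(-12222) + l(195, -121)/k(N(-2)) = 17339/(-12222) + 195/(((1/124)*(-2)*(-97 - 496*(-2) + 124*(-2)²))) = 17339*(-1/12222) + 195/(((1/124)*(-2)*(-97 + 992 + 124*4))) = -2477/1746 + 195/(((1/124)*(-2)*(-97 + 992 + 496))) = -2477/1746 + 195/(((1/124)*(-2)*1391)) = -2477/1746 + 195/(-1391/62) = -2477/1746 + 195*(-62/1391) = -2477/1746 - 930/107 = -1888819/186822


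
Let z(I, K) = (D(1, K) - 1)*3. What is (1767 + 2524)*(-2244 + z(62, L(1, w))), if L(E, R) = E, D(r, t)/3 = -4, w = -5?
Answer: -9796353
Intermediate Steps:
D(r, t) = -12 (D(r, t) = 3*(-4) = -12)
z(I, K) = -39 (z(I, K) = (-12 - 1)*3 = -13*3 = -39)
(1767 + 2524)*(-2244 + z(62, L(1, w))) = (1767 + 2524)*(-2244 - 39) = 4291*(-2283) = -9796353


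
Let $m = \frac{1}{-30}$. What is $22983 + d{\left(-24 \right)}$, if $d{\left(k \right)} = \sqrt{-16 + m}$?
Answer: $22983 + \frac{i \sqrt{14430}}{30} \approx 22983.0 + 4.0042 i$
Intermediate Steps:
$m = - \frac{1}{30} \approx -0.033333$
$d{\left(k \right)} = \frac{i \sqrt{14430}}{30}$ ($d{\left(k \right)} = \sqrt{-16 - \frac{1}{30}} = \sqrt{- \frac{481}{30}} = \frac{i \sqrt{14430}}{30}$)
$22983 + d{\left(-24 \right)} = 22983 + \frac{i \sqrt{14430}}{30}$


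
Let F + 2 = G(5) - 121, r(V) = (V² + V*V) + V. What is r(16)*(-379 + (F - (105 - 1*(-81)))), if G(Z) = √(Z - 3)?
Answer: -363264 + 528*√2 ≈ -3.6252e+5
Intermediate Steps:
r(V) = V + 2*V² (r(V) = (V² + V²) + V = 2*V² + V = V + 2*V²)
G(Z) = √(-3 + Z)
F = -123 + √2 (F = -2 + (√(-3 + 5) - 121) = -2 + (√2 - 121) = -2 + (-121 + √2) = -123 + √2 ≈ -121.59)
r(16)*(-379 + (F - (105 - 1*(-81)))) = (16*(1 + 2*16))*(-379 + ((-123 + √2) - (105 - 1*(-81)))) = (16*(1 + 32))*(-379 + ((-123 + √2) - (105 + 81))) = (16*33)*(-379 + ((-123 + √2) - 1*186)) = 528*(-379 + ((-123 + √2) - 186)) = 528*(-379 + (-309 + √2)) = 528*(-688 + √2) = -363264 + 528*√2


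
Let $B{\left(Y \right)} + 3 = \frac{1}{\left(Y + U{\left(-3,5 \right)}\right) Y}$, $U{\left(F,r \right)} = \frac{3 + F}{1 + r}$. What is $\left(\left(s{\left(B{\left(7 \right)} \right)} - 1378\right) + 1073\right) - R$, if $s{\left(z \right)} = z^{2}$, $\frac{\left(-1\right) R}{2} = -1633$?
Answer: $- \frac{8552655}{2401} \approx -3562.1$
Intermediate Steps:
$U{\left(F,r \right)} = \frac{3 + F}{1 + r}$
$R = 3266$ ($R = \left(-2\right) \left(-1633\right) = 3266$)
$B{\left(Y \right)} = -3 + \frac{1}{Y^{2}}$ ($B{\left(Y \right)} = -3 + \frac{1}{\left(Y + \frac{3 - 3}{1 + 5}\right) Y} = -3 + \frac{1}{\left(Y + \frac{1}{6} \cdot 0\right) Y} = -3 + \frac{1}{\left(Y + 0\right) Y} = -3 + \frac{1}{Y Y} = -3 + \frac{1}{Y^{2}}$)
$\left(\left(s{\left(B{\left(7 \right)} \right)} - 1378\right) + 1073\right) - R = \left(\left(\left(-3 + \frac{1}{49}\right)^{2} - 1378\right) + 1073\right) - 3266 = \left(\left(\left(- \frac{146}{49}\right)^{2} - 1378\right) + 1073\right) - 3266 = \left(\left(\frac{21316}{2401} - 1378\right) + 1073\right) - 3266 = \left(- \frac{3287262}{2401} + 1073\right) - 3266 = - \frac{710989}{2401} - 3266 = - \frac{8552655}{2401}$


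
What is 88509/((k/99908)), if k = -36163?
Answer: -8842757172/36163 ≈ -2.4453e+5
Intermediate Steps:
88509/((k/99908)) = 88509/((-36163/99908)) = 88509/((-36163*1/99908)) = 88509/(-36163/99908) = 88509*(-99908/36163) = -8842757172/36163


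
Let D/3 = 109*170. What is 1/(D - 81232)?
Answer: -1/25642 ≈ -3.8998e-5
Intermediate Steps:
D = 55590 (D = 3*(109*170) = 3*18530 = 55590)
1/(D - 81232) = 1/(55590 - 81232) = 1/(-25642) = -1/25642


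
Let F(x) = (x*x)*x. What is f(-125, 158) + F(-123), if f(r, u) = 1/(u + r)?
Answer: -61408610/33 ≈ -1.8609e+6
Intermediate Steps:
F(x) = x³ (F(x) = x²*x = x³)
f(r, u) = 1/(r + u)
f(-125, 158) + F(-123) = 1/(-125 + 158) + (-123)³ = 1/33 - 1860867 = -61408610/33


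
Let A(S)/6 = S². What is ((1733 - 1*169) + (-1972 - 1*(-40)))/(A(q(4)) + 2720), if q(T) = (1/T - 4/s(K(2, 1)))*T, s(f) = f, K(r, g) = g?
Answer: -184/2035 ≈ -0.090418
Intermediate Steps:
q(T) = T*(-4 + 1/T) (q(T) = (1/T - 4/1)*T = (1/T - 4*1)*T = (1/T - 4)*T = (-4 + 1/T)*T = T*(-4 + 1/T))
A(S) = 6*S²
((1733 - 1*169) + (-1972 - 1*(-40)))/(A(q(4)) + 2720) = ((1733 - 1*169) + (-1972 - 1*(-40)))/(6*(1 - 4*4)² + 2720) = ((1733 - 169) + (-1972 + 40))/(6*(1 - 16)² + 2720) = (1564 - 1932)/(6*(-15)² + 2720) = -368/(6*225 + 2720) = -368/(1350 + 2720) = -368/4070 = -368*1/4070 = -184/2035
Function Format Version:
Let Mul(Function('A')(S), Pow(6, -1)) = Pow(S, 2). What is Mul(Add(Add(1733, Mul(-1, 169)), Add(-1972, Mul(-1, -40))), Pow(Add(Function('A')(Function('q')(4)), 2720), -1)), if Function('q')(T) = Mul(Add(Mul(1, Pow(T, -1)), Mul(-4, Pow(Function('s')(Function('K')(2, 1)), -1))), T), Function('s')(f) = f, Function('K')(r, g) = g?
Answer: Rational(-184, 2035) ≈ -0.090418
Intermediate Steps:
Function('q')(T) = Mul(T, Add(-4, Pow(T, -1))) (Function('q')(T) = Mul(Add(Mul(1, Pow(T, -1)), Mul(-4, Pow(1, -1))), T) = Mul(Add(Pow(T, -1), Mul(-4, 1)), T) = Mul(Add(Pow(T, -1), -4), T) = Mul(Add(-4, Pow(T, -1)), T) = Mul(T, Add(-4, Pow(T, -1))))
Function('A')(S) = Mul(6, Pow(S, 2))
Mul(Add(Add(1733, Mul(-1, 169)), Add(-1972, Mul(-1, -40))), Pow(Add(Function('A')(Function('q')(4)), 2720), -1)) = Mul(Add(Add(1733, Mul(-1, 169)), Add(-1972, Mul(-1, -40))), Pow(Add(Mul(6, Pow(Add(1, Mul(-4, 4)), 2)), 2720), -1)) = Mul(Add(Add(1733, -169), Add(-1972, 40)), Pow(Add(Mul(6, Pow(Add(1, -16), 2)), 2720), -1)) = Mul(Add(1564, -1932), Pow(Add(Mul(6, Pow(-15, 2)), 2720), -1)) = Mul(-368, Pow(Add(Mul(6, 225), 2720), -1)) = Mul(-368, Pow(Add(1350, 2720), -1)) = Mul(-368, Pow(4070, -1)) = Mul(-368, Rational(1, 4070)) = Rational(-184, 2035)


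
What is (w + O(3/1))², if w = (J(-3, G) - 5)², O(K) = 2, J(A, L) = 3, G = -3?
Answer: 36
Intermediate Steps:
w = 4 (w = (3 - 5)² = (-2)² = 4)
(w + O(3/1))² = (4 + 2)² = 6² = 36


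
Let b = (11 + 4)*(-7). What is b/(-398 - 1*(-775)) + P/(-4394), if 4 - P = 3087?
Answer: 53917/127426 ≈ 0.42312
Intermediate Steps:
b = -105 (b = 15*(-7) = -105)
P = -3083 (P = 4 - 1*3087 = 4 - 3087 = -3083)
b/(-398 - 1*(-775)) + P/(-4394) = -105/(-398 - 1*(-775)) - 3083/(-4394) = -105/(-398 + 775) - 3083*(-1/4394) = -105/377 + 3083/4394 = 53917/127426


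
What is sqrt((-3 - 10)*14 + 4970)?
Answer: 6*sqrt(133) ≈ 69.195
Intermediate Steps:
sqrt((-3 - 10)*14 + 4970) = sqrt(-13*14 + 4970) = sqrt(-182 + 4970) = sqrt(4788) = 6*sqrt(133)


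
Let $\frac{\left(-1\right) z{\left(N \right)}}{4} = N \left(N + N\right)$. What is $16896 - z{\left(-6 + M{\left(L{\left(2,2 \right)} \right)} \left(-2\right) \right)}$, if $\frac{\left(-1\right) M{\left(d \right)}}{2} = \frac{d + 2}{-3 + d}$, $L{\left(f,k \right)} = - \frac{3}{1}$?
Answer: $\frac{154112}{9} \approx 17124.0$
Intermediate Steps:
$L{\left(f,k \right)} = -3$ ($L{\left(f,k \right)} = \left(-3\right) 1 = -3$)
$M{\left(d \right)} = - \frac{2 \left(2 + d\right)}{-3 + d}$ ($M{\left(d \right)} = - 2 \frac{d + 2}{-3 + d} = - 2 \frac{2 + d}{-3 + d} = - \frac{2 \left(2 + d\right)}{-3 + d}$)
$z{\left(N \right)} = - 8 N^{2}$ ($z{\left(N \right)} = - 4 N \left(N + N\right) = - 4 N 2 N = - 4 \cdot 2 N^{2} = - 8 N^{2}$)
$16896 - z{\left(-6 + M{\left(L{\left(2,2 \right)} \right)} \left(-2\right) \right)} = 16896 - - 8 \left(-6 + \frac{2 \left(-2 - -3\right)}{-3 - 3} \left(-2\right)\right)^{2} = 16896 - - 8 \left(-6 + \frac{2 \left(-2 + 3\right)}{-6} \left(-2\right)\right)^{2} = 16896 - - 8 \left(-6 + 2 \left(- \frac{1}{6}\right) 1 \left(-2\right)\right)^{2} = 16896 - - 8 \left(-6 - - \frac{2}{3}\right)^{2} = 16896 - - 8 \left(-6 + \frac{2}{3}\right)^{2} = 16896 - - 8 \left(- \frac{16}{3}\right)^{2} = 16896 - \left(-8\right) \frac{256}{9} = 16896 - - \frac{2048}{9} = 16896 + \frac{2048}{9} = \frac{154112}{9}$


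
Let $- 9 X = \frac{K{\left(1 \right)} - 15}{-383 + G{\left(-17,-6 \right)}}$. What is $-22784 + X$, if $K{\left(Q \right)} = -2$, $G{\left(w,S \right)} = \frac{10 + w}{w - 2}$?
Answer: $- \frac{1490757443}{65430} \approx -22784.0$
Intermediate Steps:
$G{\left(w,S \right)} = \frac{10 + w}{-2 + w}$
$X = - \frac{323}{65430}$ ($X = - \frac{\left(-2 - 15\right) \frac{1}{-383 + \frac{10 - 17}{-2 - 17}}}{9} = - \frac{\left(-17\right) \frac{1}{-383 + \frac{1}{-19} \left(-7\right)}}{9} = - \frac{\left(-17\right) \frac{1}{-383 - - \frac{7}{19}}}{9} = - \frac{\left(-17\right) \frac{1}{-383 + \frac{7}{19}}}{9} = - \frac{\left(-17\right) \frac{1}{- \frac{7270}{19}}}{9} = - \frac{\left(-17\right) \left(- \frac{19}{7270}\right)}{9} = \left(- \frac{1}{9}\right) \frac{323}{7270} = - \frac{323}{65430} \approx -0.0049366$)
$-22784 + X = -22784 - \frac{323}{65430} = - \frac{1490757443}{65430}$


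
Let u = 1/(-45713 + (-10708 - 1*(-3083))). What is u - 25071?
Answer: -1337236999/53338 ≈ -25071.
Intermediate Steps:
u = -1/53338 (u = 1/(-45713 + (-10708 + 3083)) = 1/(-45713 - 7625) = 1/(-53338) = -1/53338 ≈ -1.8748e-5)
u - 25071 = -1/53338 - 25071 = -1337236999/53338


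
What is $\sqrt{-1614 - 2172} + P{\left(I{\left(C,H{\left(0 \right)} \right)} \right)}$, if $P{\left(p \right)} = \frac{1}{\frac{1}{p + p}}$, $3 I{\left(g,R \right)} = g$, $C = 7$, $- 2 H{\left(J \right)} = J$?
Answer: $\frac{14}{3} + i \sqrt{3786} \approx 4.6667 + 61.53 i$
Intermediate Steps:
$H{\left(J \right)} = - \frac{J}{2}$
$I{\left(g,R \right)} = \frac{g}{3}$
$P{\left(p \right)} = 2 p$ ($P{\left(p \right)} = \frac{1}{\frac{1}{2 p}} = \frac{1}{\frac{1}{2} \frac{1}{p}} = 2 p$)
$\sqrt{-1614 - 2172} + P{\left(I{\left(C,H{\left(0 \right)} \right)} \right)} = \sqrt{-1614 - 2172} + 2 \cdot \frac{1}{3} \cdot 7 = \sqrt{-3786} + 2 \cdot \frac{7}{3} = i \sqrt{3786} + \frac{14}{3} = \frac{14}{3} + i \sqrt{3786}$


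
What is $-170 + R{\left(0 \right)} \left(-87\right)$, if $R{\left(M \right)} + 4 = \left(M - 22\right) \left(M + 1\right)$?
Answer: $2092$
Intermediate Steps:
$R{\left(M \right)} = -4 + \left(1 + M\right) \left(-22 + M\right)$ ($R{\left(M \right)} = -4 + \left(M - 22\right) \left(M + 1\right) = -4 + \left(-22 + M\right) \left(1 + M\right) = -4 + \left(1 + M\right) \left(-22 + M\right)$)
$-170 + R{\left(0 \right)} \left(-87\right) = -170 + \left(-26 + 0^{2} - 0\right) \left(-87\right) = -170 + \left(-26 + 0 + 0\right) \left(-87\right) = -170 - -2262 = -170 + 2262 = 2092$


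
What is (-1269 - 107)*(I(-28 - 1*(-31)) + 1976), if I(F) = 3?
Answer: -2723104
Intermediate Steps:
(-1269 - 107)*(I(-28 - 1*(-31)) + 1976) = (-1269 - 107)*(3 + 1976) = -1376*1979 = -2723104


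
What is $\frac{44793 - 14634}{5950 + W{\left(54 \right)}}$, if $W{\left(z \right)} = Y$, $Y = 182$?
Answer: $\frac{10053}{2044} \approx 4.9183$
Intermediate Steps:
$W{\left(z \right)} = 182$
$\frac{44793 - 14634}{5950 + W{\left(54 \right)}} = \frac{44793 - 14634}{5950 + 182} = \frac{30159}{6132} = 30159 \cdot \frac{1}{6132} = \frac{10053}{2044}$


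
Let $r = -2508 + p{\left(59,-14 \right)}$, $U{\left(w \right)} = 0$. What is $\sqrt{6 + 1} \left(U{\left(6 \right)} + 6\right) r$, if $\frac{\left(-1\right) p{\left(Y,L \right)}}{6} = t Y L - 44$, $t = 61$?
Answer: $1800432 \sqrt{7} \approx 4.7635 \cdot 10^{6}$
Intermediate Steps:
$p{\left(Y,L \right)} = 264 - 366 L Y$ ($p{\left(Y,L \right)} = - 6 \left(61 Y L - 44\right) = - 6 \left(61 L Y - 44\right) = - 6 \left(-44 + 61 L Y\right) = 264 - 366 L Y$)
$r = 300072$ ($r = -2508 - \left(-264 - 302316\right) = -2508 + \left(264 + 302316\right) = -2508 + 302580 = 300072$)
$\sqrt{6 + 1} \left(U{\left(6 \right)} + 6\right) r = \sqrt{6 + 1} \left(0 + 6\right) 300072 = \sqrt{7} \cdot 6 \cdot 300072 = 6 \sqrt{7} \cdot 300072 = 1800432 \sqrt{7}$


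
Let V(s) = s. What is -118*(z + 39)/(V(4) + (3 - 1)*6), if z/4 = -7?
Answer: -649/8 ≈ -81.125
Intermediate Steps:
z = -28 (z = 4*(-7) = -28)
-118*(z + 39)/(V(4) + (3 - 1)*6) = -118*(-28 + 39)/(4 + (3 - 1)*6) = -1298/(4 + 2*6) = -1298/(4 + 12) = -1298/16 = -118*11/16 = -649/8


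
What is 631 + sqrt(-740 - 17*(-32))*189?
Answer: 631 + 2646*I ≈ 631.0 + 2646.0*I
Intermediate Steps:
631 + sqrt(-740 - 17*(-32))*189 = 631 + sqrt(-740 + 544)*189 = 631 + sqrt(-196)*189 = 631 + (14*I)*189 = 631 + 2646*I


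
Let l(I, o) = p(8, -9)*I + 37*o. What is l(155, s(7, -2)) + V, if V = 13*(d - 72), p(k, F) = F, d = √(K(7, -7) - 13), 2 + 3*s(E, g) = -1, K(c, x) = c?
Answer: -2368 + 13*I*√6 ≈ -2368.0 + 31.843*I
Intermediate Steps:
s(E, g) = -1 (s(E, g) = -⅔ + (⅓)*(-1) = -⅔ - ⅓ = -1)
d = I*√6 (d = √(7 - 13) = √(-6) = I*√6 ≈ 2.4495*I)
V = -936 + 13*I*√6 (V = 13*(I*√6 - 72) = 13*(-72 + I*√6) = -936 + 13*I*√6 ≈ -936.0 + 31.843*I)
l(I, o) = -9*I + 37*o
l(155, s(7, -2)) + V = (-9*155 + 37*(-1)) + (-936 + 13*I*√6) = (-1395 - 37) + (-936 + 13*I*√6) = -1432 + (-936 + 13*I*√6) = -2368 + 13*I*√6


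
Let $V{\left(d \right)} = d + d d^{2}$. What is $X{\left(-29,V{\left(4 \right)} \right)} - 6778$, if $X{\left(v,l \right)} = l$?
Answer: $-6710$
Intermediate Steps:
$V{\left(d \right)} = d + d^{3}$
$X{\left(-29,V{\left(4 \right)} \right)} - 6778 = \left(4 + 4^{3}\right) - 6778 = \left(4 + 64\right) - 6778 = 68 - 6778 = -6710$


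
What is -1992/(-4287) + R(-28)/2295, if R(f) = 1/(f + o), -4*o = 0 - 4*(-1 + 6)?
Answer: 35047811/75429765 ≈ 0.46464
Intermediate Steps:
o = 5 (o = -(0 - 4*(-1 + 6))/4 = -(0 - 4*5)/4 = -(0 - 20)/4 = -¼*(-20) = 5)
R(f) = 1/(5 + f) (R(f) = 1/(f + 5) = 1/(5 + f))
-1992/(-4287) + R(-28)/2295 = -1992/(-4287) + 1/((5 - 28)*2295) = -1992*(-1/4287) + (1/2295)/(-23) = 664/1429 - 1/23*1/2295 = 664/1429 - 1/52785 = 35047811/75429765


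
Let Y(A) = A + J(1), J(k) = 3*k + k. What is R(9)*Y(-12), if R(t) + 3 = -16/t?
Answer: 344/9 ≈ 38.222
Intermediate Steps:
J(k) = 4*k
R(t) = -3 - 16/t
Y(A) = 4 + A (Y(A) = A + 4*1 = A + 4 = 4 + A)
R(9)*Y(-12) = (-3 - 16/9)*(4 - 12) = (-3 - 16*⅑)*(-8) = (-3 - 16/9)*(-8) = -43/9*(-8) = 344/9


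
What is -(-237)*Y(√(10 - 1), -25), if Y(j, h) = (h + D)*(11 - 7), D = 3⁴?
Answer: 53088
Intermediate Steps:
D = 81
Y(j, h) = 324 + 4*h (Y(j, h) = (h + 81)*(11 - 7) = (81 + h)*4 = 324 + 4*h)
-(-237)*Y(√(10 - 1), -25) = -(-237)*(324 + 4*(-25)) = -(-237)*(324 - 100) = -(-237)*224 = -237*(-224) = 53088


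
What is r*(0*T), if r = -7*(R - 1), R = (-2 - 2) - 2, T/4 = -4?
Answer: 0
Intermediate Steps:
T = -16 (T = 4*(-4) = -16)
R = -6 (R = -4 - 2 = -6)
r = 49 (r = -7*(-6 - 1) = -7*(-7) = 49)
r*(0*T) = 49*(0*(-16)) = 49*0 = 0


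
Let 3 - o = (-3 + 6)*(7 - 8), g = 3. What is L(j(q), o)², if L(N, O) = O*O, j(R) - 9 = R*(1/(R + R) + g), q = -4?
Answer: 1296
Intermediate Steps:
o = 6 (o = 3 - (-3 + 6)*(7 - 8) = 3 - 3*(-1) = 3 - 1*(-3) = 3 + 3 = 6)
j(R) = 9 + R*(3 + 1/(2*R)) (j(R) = 9 + R*(1/(R + R) + 3) = 9 + R*(1/(2*R) + 3) = 9 + R*(3 + 1/(2*R)))
L(N, O) = O²
L(j(q), o)² = (6²)² = 36² = 1296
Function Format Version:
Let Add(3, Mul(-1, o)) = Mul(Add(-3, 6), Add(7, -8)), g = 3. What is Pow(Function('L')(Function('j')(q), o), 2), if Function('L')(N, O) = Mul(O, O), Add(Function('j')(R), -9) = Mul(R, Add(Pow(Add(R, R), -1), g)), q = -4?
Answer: 1296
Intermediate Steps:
o = 6 (o = Add(3, Mul(-1, Mul(Add(-3, 6), Add(7, -8)))) = Add(3, Mul(-1, Mul(3, -1))) = Add(3, Mul(-1, -3)) = Add(3, 3) = 6)
Function('j')(R) = Add(9, Mul(R, Add(3, Mul(Rational(1, 2), Pow(R, -1))))) (Function('j')(R) = Add(9, Mul(R, Add(Pow(Add(R, R), -1), 3))) = Add(9, Mul(R, Add(Pow(Mul(2, R), -1), 3))) = Add(9, Mul(R, Add(Mul(Rational(1, 2), Pow(R, -1)), 3))) = Add(9, Mul(R, Add(3, Mul(Rational(1, 2), Pow(R, -1))))))
Function('L')(N, O) = Pow(O, 2)
Pow(Function('L')(Function('j')(q), o), 2) = Pow(Pow(6, 2), 2) = Pow(36, 2) = 1296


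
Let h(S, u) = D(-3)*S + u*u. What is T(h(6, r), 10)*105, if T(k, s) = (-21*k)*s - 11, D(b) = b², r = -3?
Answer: -1390305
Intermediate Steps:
h(S, u) = u² + 9*S (h(S, u) = (-3)²*S + u*u = 9*S + u² = u² + 9*S)
T(k, s) = -11 - 21*k*s (T(k, s) = -21*k*s - 11 = -11 - 21*k*s)
T(h(6, r), 10)*105 = (-11 - 21*((-3)² + 9*6)*10)*105 = (-11 - 21*(9 + 54)*10)*105 = (-11 - 21*63*10)*105 = (-11 - 13230)*105 = -13241*105 = -1390305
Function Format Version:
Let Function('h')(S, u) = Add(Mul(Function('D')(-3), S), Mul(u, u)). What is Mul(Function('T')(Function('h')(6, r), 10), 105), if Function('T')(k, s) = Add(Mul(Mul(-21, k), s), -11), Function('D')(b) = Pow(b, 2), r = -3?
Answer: -1390305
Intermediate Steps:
Function('h')(S, u) = Add(Pow(u, 2), Mul(9, S)) (Function('h')(S, u) = Add(Mul(Pow(-3, 2), S), Mul(u, u)) = Add(Mul(9, S), Pow(u, 2)) = Add(Pow(u, 2), Mul(9, S)))
Function('T')(k, s) = Add(-11, Mul(-21, k, s)) (Function('T')(k, s) = Add(Mul(-21, k, s), -11) = Add(-11, Mul(-21, k, s)))
Mul(Function('T')(Function('h')(6, r), 10), 105) = Mul(Add(-11, Mul(-21, Add(Pow(-3, 2), Mul(9, 6)), 10)), 105) = Mul(Add(-11, Mul(-21, Add(9, 54), 10)), 105) = Mul(Add(-11, Mul(-21, 63, 10)), 105) = Mul(Add(-11, -13230), 105) = Mul(-13241, 105) = -1390305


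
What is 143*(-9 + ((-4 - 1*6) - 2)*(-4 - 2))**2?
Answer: 567567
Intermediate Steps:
143*(-9 + ((-4 - 1*6) - 2)*(-4 - 2))**2 = 143*(-9 + ((-4 - 6) - 2)*(-6))**2 = 143*(-9 + (-10 - 2)*(-6))**2 = 143*(-9 - 12*(-6))**2 = 143*(-9 + 72)**2 = 143*63**2 = 143*3969 = 567567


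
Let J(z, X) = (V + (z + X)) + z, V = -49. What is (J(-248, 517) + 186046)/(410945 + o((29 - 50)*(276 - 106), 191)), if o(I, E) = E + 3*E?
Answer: 186018/411709 ≈ 0.45182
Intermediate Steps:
o(I, E) = 4*E
J(z, X) = -49 + X + 2*z (J(z, X) = (-49 + (z + X)) + z = (-49 + (X + z)) + z = (-49 + X + z) + z = -49 + X + 2*z)
(J(-248, 517) + 186046)/(410945 + o((29 - 50)*(276 - 106), 191)) = ((-49 + 517 + 2*(-248)) + 186046)/(410945 + 4*191) = ((-49 + 517 - 496) + 186046)/(410945 + 764) = (-28 + 186046)/411709 = 186018*(1/411709) = 186018/411709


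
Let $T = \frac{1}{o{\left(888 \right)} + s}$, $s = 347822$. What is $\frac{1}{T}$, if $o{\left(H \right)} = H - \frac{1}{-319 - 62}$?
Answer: $\frac{132858511}{381} \approx 3.4871 \cdot 10^{5}$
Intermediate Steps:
$o{\left(H \right)} = \frac{1}{381} + H$ ($o{\left(H \right)} = H - \frac{1}{-381} = H - - \frac{1}{381} = H + \frac{1}{381} = \frac{1}{381} + H$)
$T = \frac{381}{132858511}$ ($T = \frac{1}{\left(\frac{1}{381} + 888\right) + 347822} = \frac{1}{\frac{338329}{381} + 347822} = \frac{1}{\frac{132858511}{381}} = \frac{381}{132858511} \approx 2.8677 \cdot 10^{-6}$)
$\frac{1}{T} = \frac{1}{\frac{381}{132858511}} = \frac{132858511}{381}$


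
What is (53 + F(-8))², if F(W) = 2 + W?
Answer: 2209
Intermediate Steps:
(53 + F(-8))² = (53 + (2 - 8))² = (53 - 6)² = 47² = 2209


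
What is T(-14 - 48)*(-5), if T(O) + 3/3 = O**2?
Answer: -19215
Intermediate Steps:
T(O) = -1 + O**2
T(-14 - 48)*(-5) = (-1 + (-14 - 48)**2)*(-5) = (-1 + (-62)**2)*(-5) = (-1 + 3844)*(-5) = 3843*(-5) = -19215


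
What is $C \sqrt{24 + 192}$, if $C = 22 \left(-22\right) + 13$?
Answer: $- 2826 \sqrt{6} \approx -6922.3$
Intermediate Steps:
$C = -471$ ($C = -484 + 13 = -471$)
$C \sqrt{24 + 192} = - 471 \sqrt{24 + 192} = - 471 \sqrt{216} = - 471 \cdot 6 \sqrt{6} = - 2826 \sqrt{6}$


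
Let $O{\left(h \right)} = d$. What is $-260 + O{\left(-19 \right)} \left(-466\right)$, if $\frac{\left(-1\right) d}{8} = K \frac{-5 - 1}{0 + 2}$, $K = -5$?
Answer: $55660$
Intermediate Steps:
$d = -120$ ($d = - 8 \left(- 5 \frac{-5 - 1}{0 + 2}\right) = - 8 \left(- 5 \left(- \frac{6}{2}\right)\right) = - 8 \left(- 5 \left(\left(-6\right) \frac{1}{2}\right)\right) = - 8 \left(\left(-5\right) \left(-3\right)\right) = \left(-8\right) 15 = -120$)
$O{\left(h \right)} = -120$
$-260 + O{\left(-19 \right)} \left(-466\right) = -260 - -55920 = -260 + 55920 = 55660$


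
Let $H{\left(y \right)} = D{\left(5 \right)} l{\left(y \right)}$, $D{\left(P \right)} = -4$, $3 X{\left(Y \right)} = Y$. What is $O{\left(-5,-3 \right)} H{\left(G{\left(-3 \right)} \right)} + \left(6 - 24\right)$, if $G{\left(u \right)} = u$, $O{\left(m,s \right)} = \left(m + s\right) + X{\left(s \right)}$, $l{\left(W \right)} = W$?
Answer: $-126$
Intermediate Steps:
$X{\left(Y \right)} = \frac{Y}{3}$
$O{\left(m,s \right)} = m + \frac{4 s}{3}$ ($O{\left(m,s \right)} = \left(m + s\right) + \frac{s}{3} = m + \frac{4 s}{3}$)
$H{\left(y \right)} = - 4 y$
$O{\left(-5,-3 \right)} H{\left(G{\left(-3 \right)} \right)} + \left(6 - 24\right) = \left(-5 + \frac{4}{3} \left(-3\right)\right) \left(\left(-4\right) \left(-3\right)\right) + \left(6 - 24\right) = \left(-5 - 4\right) 12 - 18 = \left(-9\right) 12 - 18 = -108 - 18 = -126$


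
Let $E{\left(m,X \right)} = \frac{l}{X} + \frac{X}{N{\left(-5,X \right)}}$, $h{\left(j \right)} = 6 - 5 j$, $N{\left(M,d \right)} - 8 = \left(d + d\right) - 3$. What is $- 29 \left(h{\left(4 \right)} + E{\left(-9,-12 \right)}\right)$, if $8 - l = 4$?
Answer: $\frac{22649}{57} \approx 397.35$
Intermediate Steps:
$l = 4$ ($l = 8 - 4 = 4$)
$N{\left(M,d \right)} = 5 + 2 d$ ($N{\left(M,d \right)} = 8 + \left(\left(d + d\right) - 3\right) = 8 + \left(2 d - 3\right) = 8 + \left(-3 + 2 d\right) = 5 + 2 d$)
$E{\left(m,X \right)} = \frac{4}{X} + \frac{X}{5 + 2 X}$
$- 29 \left(h{\left(4 \right)} + E{\left(-9,-12 \right)}\right) = - 29 \left(\left(6 - 20\right) + \frac{20 + \left(-12\right)^{2} + 8 \left(-12\right)}{\left(-12\right) \left(5 + 2 \left(-12\right)\right)}\right) = - 29 \left(\left(6 - 20\right) - \frac{20 + 144 - 96}{12 \left(5 - 24\right)}\right) = - 29 \left(-14 - \frac{1}{12} \frac{1}{-19} \cdot 68\right) = - 29 \left(-14 - \left(- \frac{1}{228}\right) 68\right) = - 29 \left(-14 + \frac{17}{57}\right) = \left(-29\right) \left(- \frac{781}{57}\right) = \frac{22649}{57}$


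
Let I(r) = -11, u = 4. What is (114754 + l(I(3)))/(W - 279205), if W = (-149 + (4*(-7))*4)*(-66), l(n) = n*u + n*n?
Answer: -114831/261979 ≈ -0.43832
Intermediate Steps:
l(n) = n**2 + 4*n (l(n) = n*4 + n*n = 4*n + n**2 = n**2 + 4*n)
W = 17226 (W = (-149 - 28*4)*(-66) = (-149 - 112)*(-66) = -261*(-66) = 17226)
(114754 + l(I(3)))/(W - 279205) = (114754 - 11*(4 - 11))/(17226 - 279205) = (114754 - 11*(-7))/(-261979) = (114754 + 77)*(-1/261979) = 114831*(-1/261979) = -114831/261979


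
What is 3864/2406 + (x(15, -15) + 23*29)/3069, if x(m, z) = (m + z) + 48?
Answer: 205741/111879 ≈ 1.8390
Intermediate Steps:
x(m, z) = 48 + m + z
3864/2406 + (x(15, -15) + 23*29)/3069 = 3864/2406 + ((48 + 15 - 15) + 23*29)/3069 = 3864*(1/2406) + (48 + 667)*(1/3069) = 644/401 + 715*(1/3069) = 644/401 + 65/279 = 205741/111879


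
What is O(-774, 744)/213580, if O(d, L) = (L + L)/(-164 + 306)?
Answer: 186/3791045 ≈ 4.9063e-5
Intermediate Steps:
O(d, L) = L/71 (O(d, L) = (2*L)/142 = (2*L)*(1/142) = L/71)
O(-774, 744)/213580 = ((1/71)*744)/213580 = (744/71)*(1/213580) = 186/3791045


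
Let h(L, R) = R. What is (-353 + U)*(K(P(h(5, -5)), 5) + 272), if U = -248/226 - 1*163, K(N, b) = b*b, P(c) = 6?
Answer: -17354304/113 ≈ -1.5358e+5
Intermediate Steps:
K(N, b) = b**2
U = -18543/113 (U = -248*1/226 - 163 = -124/113 - 163 = -18543/113 ≈ -164.10)
(-353 + U)*(K(P(h(5, -5)), 5) + 272) = (-353 - 18543/113)*(5**2 + 272) = -58432*(25 + 272)/113 = -58432/113*297 = -17354304/113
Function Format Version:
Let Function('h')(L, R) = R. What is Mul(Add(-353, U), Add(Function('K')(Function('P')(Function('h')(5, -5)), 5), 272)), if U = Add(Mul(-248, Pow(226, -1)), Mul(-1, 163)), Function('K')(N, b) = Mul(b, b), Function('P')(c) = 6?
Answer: Rational(-17354304, 113) ≈ -1.5358e+5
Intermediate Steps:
Function('K')(N, b) = Pow(b, 2)
U = Rational(-18543, 113) (U = Add(Mul(-248, Rational(1, 226)), -163) = Add(Rational(-124, 113), -163) = Rational(-18543, 113) ≈ -164.10)
Mul(Add(-353, U), Add(Function('K')(Function('P')(Function('h')(5, -5)), 5), 272)) = Mul(Add(-353, Rational(-18543, 113)), Add(Pow(5, 2), 272)) = Mul(Rational(-58432, 113), Add(25, 272)) = Mul(Rational(-58432, 113), 297) = Rational(-17354304, 113)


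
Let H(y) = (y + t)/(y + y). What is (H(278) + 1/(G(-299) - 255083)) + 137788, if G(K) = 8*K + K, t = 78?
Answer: 4937047725515/35830586 ≈ 1.3779e+5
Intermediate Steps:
G(K) = 9*K
H(y) = (78 + y)/(2*y) (H(y) = (y + 78)/(y + y) = (78 + y)/((2*y)) = (78 + y)*(1/(2*y)) = (78 + y)/(2*y))
(H(278) + 1/(G(-299) - 255083)) + 137788 = ((½)*(78 + 278)/278 + 1/(9*(-299) - 255083)) + 137788 = ((½)*(1/278)*356 + 1/(-2691 - 255083)) + 137788 = (89/139 + 1/(-257774)) + 137788 = (89/139 - 1/257774) + 137788 = 22941747/35830586 + 137788 = 4937047725515/35830586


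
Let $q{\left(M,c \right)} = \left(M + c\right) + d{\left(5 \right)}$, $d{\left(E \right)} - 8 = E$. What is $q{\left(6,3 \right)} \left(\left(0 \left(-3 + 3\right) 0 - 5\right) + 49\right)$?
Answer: $968$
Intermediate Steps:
$d{\left(E \right)} = 8 + E$
$q{\left(M,c \right)} = 13 + M + c$ ($q{\left(M,c \right)} = \left(M + c\right) + \left(8 + 5\right) = \left(M + c\right) + 13 = 13 + M + c$)
$q{\left(6,3 \right)} \left(\left(0 \left(-3 + 3\right) 0 - 5\right) + 49\right) = \left(13 + 6 + 3\right) \left(\left(0 \left(-3 + 3\right) 0 - 5\right) + 49\right) = 22 \left(\left(0 \cdot 0 \cdot 0 - 5\right) + 49\right) = 22 \left(\left(0 \cdot 0 - 5\right) + 49\right) = 22 \left(\left(0 - 5\right) + 49\right) = 22 \left(-5 + 49\right) = 22 \cdot 44 = 968$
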